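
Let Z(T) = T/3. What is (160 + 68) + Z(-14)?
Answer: 670/3 ≈ 223.33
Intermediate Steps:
Z(T) = T/3 (Z(T) = T*(1/3) = T/3)
(160 + 68) + Z(-14) = (160 + 68) + (1/3)*(-14) = 228 - 14/3 = 670/3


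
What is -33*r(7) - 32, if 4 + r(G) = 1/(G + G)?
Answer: 1367/14 ≈ 97.643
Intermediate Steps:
r(G) = -4 + 1/(2*G) (r(G) = -4 + 1/(G + G) = -4 + 1/(2*G))
-33*r(7) - 32 = -33*(-4 + (½)/7) - 32 = -33*(-4 + (½)*(⅐)) - 32 = -33*(-4 + 1/14) - 32 = -33*(-55/14) - 32 = 1815/14 - 32 = 1367/14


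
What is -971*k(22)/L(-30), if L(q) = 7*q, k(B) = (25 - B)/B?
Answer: 971/1540 ≈ 0.63052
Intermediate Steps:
k(B) = (25 - B)/B
-971*k(22)/L(-30) = -971*(25 - 1*22)/22/(7*(-30)) = -971*(25 - 22)/22/(-210) = -971*(1/22)*3*(-1)/210 = -2913*(-1)/(22*210) = -971*(-1/1540) = 971/1540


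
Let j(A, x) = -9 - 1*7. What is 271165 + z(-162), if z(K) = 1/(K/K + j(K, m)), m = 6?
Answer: 4067474/15 ≈ 2.7117e+5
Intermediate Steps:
j(A, x) = -16 (j(A, x) = -9 - 7 = -16)
z(K) = -1/15 (z(K) = 1/(K/K - 16) = 1/(1 - 16) = 1/(-15) = -1/15)
271165 + z(-162) = 271165 - 1/15 = 4067474/15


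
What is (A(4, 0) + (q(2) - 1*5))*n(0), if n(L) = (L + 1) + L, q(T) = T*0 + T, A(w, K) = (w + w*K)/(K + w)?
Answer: -2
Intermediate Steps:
A(w, K) = (w + K*w)/(K + w)
q(T) = T (q(T) = 0 + T = T)
n(L) = 1 + 2*L (n(L) = (1 + L) + L = 1 + 2*L)
(A(4, 0) + (q(2) - 1*5))*n(0) = (4*(1 + 0)/(0 + 4) + (2 - 1*5))*(1 + 2*0) = (4*1/4 + (2 - 5))*(1 + 0) = (4*(1/4)*1 - 3)*1 = (1 - 3)*1 = -2*1 = -2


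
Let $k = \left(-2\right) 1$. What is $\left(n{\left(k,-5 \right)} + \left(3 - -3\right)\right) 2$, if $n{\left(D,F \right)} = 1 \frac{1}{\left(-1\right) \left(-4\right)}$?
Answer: $\frac{25}{2} \approx 12.5$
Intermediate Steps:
$k = -2$
$n{\left(D,F \right)} = \frac{1}{4}$ ($n{\left(D,F \right)} = 1 \cdot \frac{1}{4} = \frac{1}{4}$)
$\left(n{\left(k,-5 \right)} + \left(3 - -3\right)\right) 2 = \left(\frac{1}{4} + \left(3 - -3\right)\right) 2 = \left(\frac{1}{4} + \left(3 + 3\right)\right) 2 = \left(\frac{1}{4} + 6\right) 2 = \frac{25}{4} \cdot 2 = \frac{25}{2}$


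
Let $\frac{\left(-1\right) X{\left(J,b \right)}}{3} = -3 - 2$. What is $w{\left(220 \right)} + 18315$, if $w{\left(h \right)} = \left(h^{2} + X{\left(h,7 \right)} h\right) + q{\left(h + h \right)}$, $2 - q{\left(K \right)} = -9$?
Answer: $70026$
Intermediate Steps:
$X{\left(J,b \right)} = 15$ ($X{\left(J,b \right)} = - 3 \left(-3 - 2\right) = \left(-3\right) \left(-5\right) = 15$)
$q{\left(K \right)} = 11$ ($q{\left(K \right)} = 2 - -9 = 2 + 9 = 11$)
$w{\left(h \right)} = 11 + h^{2} + 15 h$ ($w{\left(h \right)} = \left(h^{2} + 15 h\right) + 11 = 11 + h^{2} + 15 h$)
$w{\left(220 \right)} + 18315 = \left(11 + 220^{2} + 15 \cdot 220\right) + 18315 = \left(11 + 48400 + 3300\right) + 18315 = 51711 + 18315 = 70026$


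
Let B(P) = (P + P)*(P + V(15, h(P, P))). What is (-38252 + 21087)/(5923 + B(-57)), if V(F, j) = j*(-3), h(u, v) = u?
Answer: 17165/7073 ≈ 2.4268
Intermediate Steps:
V(F, j) = -3*j
B(P) = -4*P² (B(P) = (P + P)*(P - 3*P) = (2*P)*(-2*P) = -4*P²)
(-38252 + 21087)/(5923 + B(-57)) = (-38252 + 21087)/(5923 - 4*(-57)²) = -17165/(5923 - 4*3249) = -17165/(5923 - 12996) = -17165/(-7073) = -17165*(-1/7073) = 17165/7073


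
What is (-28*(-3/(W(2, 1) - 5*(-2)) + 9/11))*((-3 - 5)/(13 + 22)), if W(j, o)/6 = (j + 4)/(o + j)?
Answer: 48/11 ≈ 4.3636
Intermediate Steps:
W(j, o) = 6*(4 + j)/(j + o) (W(j, o) = 6*((j + 4)/(o + j)) = 6*((4 + j)/(j + o)) = 6*(4 + j)/(j + o))
(-28*(-3/(W(2, 1) - 5*(-2)) + 9/11))*((-3 - 5)/(13 + 22)) = (-28*(-3/(6*(4 + 2)/(2 + 1) - 5*(-2)) + 9/11))*((-3 - 5)/(13 + 22)) = (-28*(-3/(6*6/3 + 10) + 9*(1/11)))*(-8/35) = (-28*(-3/(6*(1/3)*6 + 10) + 9/11))*(-8*1/35) = -28*(-3/(12 + 10) + 9/11)*(-8/35) = -28*(-3/22 + 9/11)*(-8/35) = -28*15/22*(-8/35) = -210/11*(-8/35) = 48/11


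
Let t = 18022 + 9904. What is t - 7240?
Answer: 20686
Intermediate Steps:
t = 27926
t - 7240 = 27926 - 7240 = 20686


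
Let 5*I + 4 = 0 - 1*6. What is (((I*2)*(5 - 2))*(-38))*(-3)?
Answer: -1368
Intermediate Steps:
I = -2 (I = -⅘ + (0 - 1*6)/5 = -⅘ + (0 - 6)/5 = -⅘ + (⅕)*(-6) = -⅘ - 6/5 = -2)
(((I*2)*(5 - 2))*(-38))*(-3) = (((-2*2)*(5 - 2))*(-38))*(-3) = (-4*3*(-38))*(-3) = -12*(-38)*(-3) = 456*(-3) = -1368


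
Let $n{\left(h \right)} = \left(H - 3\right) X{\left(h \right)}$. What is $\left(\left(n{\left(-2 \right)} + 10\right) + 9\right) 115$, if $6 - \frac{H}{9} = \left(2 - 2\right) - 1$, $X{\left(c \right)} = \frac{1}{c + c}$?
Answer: $460$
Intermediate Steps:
$X{\left(c \right)} = \frac{1}{2 c}$
$H = 63$ ($H = 54 - 9 \left(\left(2 - 2\right) - 1\right) = 54 - 9 \left(0 - 1\right) = 54 - -9 = 54 + 9 = 63$)
$n{\left(h \right)} = \frac{30}{h}$ ($n{\left(h \right)} = \left(63 - 3\right) \frac{1}{2 h} = 60 \frac{1}{2 h} = \frac{30}{h}$)
$\left(\left(n{\left(-2 \right)} + 10\right) + 9\right) 115 = \left(\left(\frac{30}{-2} + 10\right) + 9\right) 115 = \left(\left(30 \left(- \frac{1}{2}\right) + 10\right) + 9\right) 115 = \left(\left(-15 + 10\right) + 9\right) 115 = \left(-5 + 9\right) 115 = 4 \cdot 115 = 460$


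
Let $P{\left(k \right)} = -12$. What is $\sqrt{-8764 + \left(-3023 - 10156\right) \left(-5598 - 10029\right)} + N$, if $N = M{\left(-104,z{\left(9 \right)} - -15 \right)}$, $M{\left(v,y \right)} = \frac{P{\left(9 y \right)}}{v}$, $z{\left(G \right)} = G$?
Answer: $\frac{3}{26} + \sqrt{205939469} \approx 14351.0$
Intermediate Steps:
$M{\left(v,y \right)} = - \frac{12}{v}$
$N = \frac{3}{26}$ ($N = - \frac{12}{-104} = \left(-12\right) \left(- \frac{1}{104}\right) = \frac{3}{26} \approx 0.11538$)
$\sqrt{-8764 + \left(-3023 - 10156\right) \left(-5598 - 10029\right)} + N = \sqrt{-8764 + \left(-3023 - 10156\right) \left(-5598 - 10029\right)} + \frac{3}{26} = \sqrt{-8764 - -205948233} + \frac{3}{26} = \sqrt{-8764 + 205948233} + \frac{3}{26} = \sqrt{205939469} + \frac{3}{26} = \frac{3}{26} + \sqrt{205939469}$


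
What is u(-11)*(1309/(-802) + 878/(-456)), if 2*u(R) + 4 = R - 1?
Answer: 650530/22857 ≈ 28.461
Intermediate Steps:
u(R) = -5/2 + R/2 (u(R) = -2 + (R - 1)/2 = -2 + (-1 + R)/2 = -2 + (-1/2 + R/2) = -5/2 + R/2)
u(-11)*(1309/(-802) + 878/(-456)) = (-5/2 + (1/2)*(-11))*(1309/(-802) + 878/(-456)) = (-5/2 - 11/2)*(1309*(-1/802) + 878*(-1/456)) = -8*(-1309/802 - 439/228) = -8*(-325265/91428) = 650530/22857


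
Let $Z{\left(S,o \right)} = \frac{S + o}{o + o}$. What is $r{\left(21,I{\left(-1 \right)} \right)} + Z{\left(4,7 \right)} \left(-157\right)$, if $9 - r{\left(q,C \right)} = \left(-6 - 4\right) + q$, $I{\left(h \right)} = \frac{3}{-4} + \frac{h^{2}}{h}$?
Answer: $- \frac{1755}{14} \approx -125.36$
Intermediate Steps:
$I{\left(h \right)} = - \frac{3}{4} + h$ ($I{\left(h \right)} = 3 \left(- \frac{1}{4}\right) + h = - \frac{3}{4} + h$)
$Z{\left(S,o \right)} = \frac{S + o}{2 o}$
$r{\left(q,C \right)} = 19 - q$ ($r{\left(q,C \right)} = 9 - \left(\left(-6 - 4\right) + q\right) = 9 - \left(-10 + q\right) = 19 - q$)
$r{\left(21,I{\left(-1 \right)} \right)} + Z{\left(4,7 \right)} \left(-157\right) = \left(19 - 21\right) + \frac{4 + 7}{2 \cdot 7} \left(-157\right) = \left(19 - 21\right) + \frac{1}{2} \cdot \frac{1}{7} \cdot 11 \left(-157\right) = -2 + \frac{11}{14} \left(-157\right) = -2 - \frac{1727}{14} = - \frac{1755}{14}$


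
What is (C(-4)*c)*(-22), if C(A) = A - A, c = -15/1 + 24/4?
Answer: 0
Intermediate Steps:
c = -9 (c = -15*1 + 24*(¼) = -15 + 6 = -9)
C(A) = 0
(C(-4)*c)*(-22) = (0*(-9))*(-22) = 0*(-22) = 0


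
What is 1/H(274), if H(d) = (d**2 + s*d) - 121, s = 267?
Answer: 1/148113 ≈ 6.7516e-6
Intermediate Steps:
H(d) = -121 + d**2 + 267*d (H(d) = (d**2 + 267*d) - 121 = -121 + d**2 + 267*d)
1/H(274) = 1/(-121 + 274**2 + 267*274) = 1/(-121 + 75076 + 73158) = 1/148113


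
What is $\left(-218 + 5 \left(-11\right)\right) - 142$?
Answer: $-415$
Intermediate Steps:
$\left(-218 + 5 \left(-11\right)\right) - 142 = \left(-218 - 55\right) - 142 = -273 - 142 = -415$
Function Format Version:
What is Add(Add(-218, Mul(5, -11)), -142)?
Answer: -415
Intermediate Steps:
Add(Add(-218, Mul(5, -11)), -142) = Add(Add(-218, -55), -142) = Add(-273, -142) = -415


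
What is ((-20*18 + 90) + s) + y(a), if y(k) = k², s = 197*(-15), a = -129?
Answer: 13416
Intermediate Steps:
s = -2955
((-20*18 + 90) + s) + y(a) = ((-20*18 + 90) - 2955) + (-129)² = ((-360 + 90) - 2955) + 16641 = (-270 - 2955) + 16641 = -3225 + 16641 = 13416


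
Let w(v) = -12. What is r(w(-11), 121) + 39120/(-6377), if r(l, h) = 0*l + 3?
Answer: -19989/6377 ≈ -3.1345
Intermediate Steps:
r(l, h) = 3 (r(l, h) = 0 + 3 = 3)
r(w(-11), 121) + 39120/(-6377) = 3 + 39120/(-6377) = 3 + 39120*(-1/6377) = 3 - 39120/6377 = -19989/6377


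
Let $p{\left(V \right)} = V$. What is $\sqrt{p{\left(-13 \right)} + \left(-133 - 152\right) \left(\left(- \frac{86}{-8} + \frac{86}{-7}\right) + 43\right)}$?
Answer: $\frac{i \sqrt{2318743}}{14} \approx 108.77 i$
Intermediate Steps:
$\sqrt{p{\left(-13 \right)} + \left(-133 - 152\right) \left(\left(- \frac{86}{-8} + \frac{86}{-7}\right) + 43\right)} = \sqrt{-13 + \left(-133 - 152\right) \left(\left(- \frac{86}{-8} + \frac{86}{-7}\right) + 43\right)} = \sqrt{-13 - 285 \left(\left(\left(-86\right) \left(- \frac{1}{8}\right) + 86 \left(- \frac{1}{7}\right)\right) + 43\right)} = \sqrt{-13 - 285 \left(\left(\frac{43}{4} - \frac{86}{7}\right) + 43\right)} = \sqrt{-13 - 285 \left(- \frac{43}{28} + 43\right)} = \sqrt{-13 - \frac{330885}{28}} = \sqrt{- \frac{331249}{28}} = \frac{i \sqrt{2318743}}{14}$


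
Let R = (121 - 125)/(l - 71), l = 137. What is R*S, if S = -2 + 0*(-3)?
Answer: 4/33 ≈ 0.12121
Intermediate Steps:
R = -2/33 (R = (121 - 125)/(137 - 71) = -4/66 = -4*1/66 = -2/33 ≈ -0.060606)
S = -2 (S = -2 + 0 = -2)
R*S = -2/33*(-2) = 4/33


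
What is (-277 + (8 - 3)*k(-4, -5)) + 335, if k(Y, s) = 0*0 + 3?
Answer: 73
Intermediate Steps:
k(Y, s) = 3 (k(Y, s) = 0 + 3 = 3)
(-277 + (8 - 3)*k(-4, -5)) + 335 = (-277 + (8 - 3)*3) + 335 = (-277 + 5*3) + 335 = (-277 + 15) + 335 = -262 + 335 = 73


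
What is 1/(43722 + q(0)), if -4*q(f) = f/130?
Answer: 1/43722 ≈ 2.2872e-5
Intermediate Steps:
q(f) = -f/520 (q(f) = -f/(4*130) = -f/520)
1/(43722 + q(0)) = 1/(43722 - 1/520*0) = 1/(43722 + 0) = 1/43722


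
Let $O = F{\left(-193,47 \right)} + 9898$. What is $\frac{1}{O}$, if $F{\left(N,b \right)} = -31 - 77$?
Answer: $\frac{1}{9790} \approx 0.00010215$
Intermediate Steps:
$F{\left(N,b \right)} = -108$
$O = 9790$ ($O = -108 + 9898 = 9790$)
$\frac{1}{O} = \frac{1}{9790}$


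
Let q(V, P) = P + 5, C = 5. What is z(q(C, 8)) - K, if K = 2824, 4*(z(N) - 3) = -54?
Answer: -5669/2 ≈ -2834.5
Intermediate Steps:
q(V, P) = 5 + P
z(N) = -21/2 (z(N) = 3 + (1/4)*(-54) = 3 - 27/2 = -21/2)
z(q(C, 8)) - K = -21/2 - 1*2824 = -21/2 - 2824 = -5669/2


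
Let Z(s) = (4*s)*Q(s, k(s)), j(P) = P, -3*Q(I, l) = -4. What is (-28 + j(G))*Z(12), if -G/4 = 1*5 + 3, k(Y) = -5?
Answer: -3840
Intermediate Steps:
Q(I, l) = 4/3 (Q(I, l) = -⅓*(-4) = 4/3)
G = -32 (G = -4*(1*5 + 3) = -4*(5 + 3) = -4*8 = -32)
Z(s) = 16*s/3 (Z(s) = (4*s)*(4/3) = 16*s/3)
(-28 + j(G))*Z(12) = (-28 - 32)*((16/3)*12) = -60*64 = -3840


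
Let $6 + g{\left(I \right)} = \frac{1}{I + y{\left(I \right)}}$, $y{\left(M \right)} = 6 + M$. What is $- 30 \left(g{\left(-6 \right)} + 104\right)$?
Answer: $-2935$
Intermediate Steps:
$g{\left(I \right)} = -6 + \frac{1}{6 + 2 I}$ ($g{\left(I \right)} = -6 + \frac{1}{I + \left(6 + I\right)} = -6 + \frac{1}{6 + 2 I}$)
$- 30 \left(g{\left(-6 \right)} + 104\right) = - 30 \left(\frac{-35 - -72}{2 \left(3 - 6\right)} + 104\right) = - 30 \left(\frac{-35 + 72}{2 \left(-3\right)} + 104\right) = - 30 \left(\frac{1}{2} \left(- \frac{1}{3}\right) 37 + 104\right) = - 30 \left(- \frac{37}{6} + 104\right) = \left(-30\right) \frac{587}{6} = -2935$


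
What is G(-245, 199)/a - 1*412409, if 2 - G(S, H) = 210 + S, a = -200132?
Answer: -82536238025/200132 ≈ -4.1241e+5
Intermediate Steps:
G(S, H) = -208 - S (G(S, H) = 2 - (210 + S) = 2 + (-210 - S) = -208 - S)
G(-245, 199)/a - 1*412409 = (-208 - 1*(-245))/(-200132) - 1*412409 = (-208 + 245)*(-1/200132) - 412409 = 37*(-1/200132) - 412409 = -37/200132 - 412409 = -82536238025/200132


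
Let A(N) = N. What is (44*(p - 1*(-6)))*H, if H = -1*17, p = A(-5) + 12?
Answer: -9724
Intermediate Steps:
p = 7 (p = -5 + 12 = 7)
H = -17
(44*(p - 1*(-6)))*H = (44*(7 - 1*(-6)))*(-17) = (44*(7 + 6))*(-17) = (44*13)*(-17) = 572*(-17) = -9724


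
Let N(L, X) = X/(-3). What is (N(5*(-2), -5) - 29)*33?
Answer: -902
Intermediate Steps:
N(L, X) = -X/3 (N(L, X) = X*(-⅓) = -X/3)
(N(5*(-2), -5) - 29)*33 = (-⅓*(-5) - 29)*33 = (5/3 - 29)*33 = -82/3*33 = -902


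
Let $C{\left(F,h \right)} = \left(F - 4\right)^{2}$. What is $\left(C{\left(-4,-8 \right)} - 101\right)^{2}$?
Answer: $1369$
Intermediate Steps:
$C{\left(F,h \right)} = \left(-4 + F\right)^{2}$
$\left(C{\left(-4,-8 \right)} - 101\right)^{2} = \left(\left(-4 - 4\right)^{2} - 101\right)^{2} = \left(\left(-8\right)^{2} - 101\right)^{2} = \left(64 - 101\right)^{2} = \left(-37\right)^{2} = 1369$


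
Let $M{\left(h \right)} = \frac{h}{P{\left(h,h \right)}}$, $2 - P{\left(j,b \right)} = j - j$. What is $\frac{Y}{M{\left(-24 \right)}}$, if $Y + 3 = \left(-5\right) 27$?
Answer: $\frac{23}{2} \approx 11.5$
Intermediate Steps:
$P{\left(j,b \right)} = 2$ ($P{\left(j,b \right)} = 2 - \left(j - j\right) = 2 - 0 = 2 + 0 = 2$)
$M{\left(h \right)} = \frac{h}{2}$
$Y = -138$ ($Y = -3 - 135 = -138$)
$\frac{Y}{M{\left(-24 \right)}} = - \frac{138}{\frac{1}{2} \left(-24\right)} = - \frac{138}{-12} = \left(-138\right) \left(- \frac{1}{12}\right) = \frac{23}{2}$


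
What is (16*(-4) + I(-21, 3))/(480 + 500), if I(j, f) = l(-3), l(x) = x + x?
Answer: -1/14 ≈ -0.071429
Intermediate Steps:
l(x) = 2*x
I(j, f) = -6 (I(j, f) = 2*(-3) = -6)
(16*(-4) + I(-21, 3))/(480 + 500) = (16*(-4) - 6)/(480 + 500) = (-64 - 6)/980 = -70*1/980 = -1/14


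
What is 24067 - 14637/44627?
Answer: 1074023372/44627 ≈ 24067.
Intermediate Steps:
24067 - 14637/44627 = 1074023372/44627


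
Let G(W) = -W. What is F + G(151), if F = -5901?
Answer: -6052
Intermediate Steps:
F + G(151) = -5901 - 1*151 = -5901 - 151 = -6052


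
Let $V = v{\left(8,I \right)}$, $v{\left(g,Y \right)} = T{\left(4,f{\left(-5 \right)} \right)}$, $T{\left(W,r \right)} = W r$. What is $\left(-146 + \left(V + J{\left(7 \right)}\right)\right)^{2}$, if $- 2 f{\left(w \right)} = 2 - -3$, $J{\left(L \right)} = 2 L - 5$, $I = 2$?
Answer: $21609$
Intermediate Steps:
$J{\left(L \right)} = -5 + 2 L$
$f{\left(w \right)} = - \frac{5}{2}$ ($f{\left(w \right)} = - \frac{2 - -3}{2} = - \frac{2 + 3}{2} = \left(- \frac{1}{2}\right) 5 = - \frac{5}{2}$)
$v{\left(g,Y \right)} = -10$ ($v{\left(g,Y \right)} = 4 \left(- \frac{5}{2}\right) = -10$)
$V = -10$
$\left(-146 + \left(V + J{\left(7 \right)}\right)\right)^{2} = \left(-146 + \left(-10 + \left(-5 + 2 \cdot 7\right)\right)\right)^{2} = \left(-146 + \left(-10 + \left(-5 + 14\right)\right)\right)^{2} = \left(-146 + \left(-10 + 9\right)\right)^{2} = \left(-146 - 1\right)^{2} = \left(-147\right)^{2} = 21609$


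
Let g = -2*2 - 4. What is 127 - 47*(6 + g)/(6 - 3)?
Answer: 475/3 ≈ 158.33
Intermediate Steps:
g = -8 (g = -4 - 4 = -8)
127 - 47*(6 + g)/(6 - 3) = 127 - 47*(6 - 8)/(6 - 3) = 127 - 47*(-2)/3 = 127 - 47*(-⅔) = 127 + 94/3 = 475/3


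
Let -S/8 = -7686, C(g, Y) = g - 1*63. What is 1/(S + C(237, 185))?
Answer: 1/61662 ≈ 1.6217e-5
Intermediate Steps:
C(g, Y) = -63 + g (C(g, Y) = g - 63 = -63 + g)
S = 61488 (S = -8*(-7686) = 61488)
1/(S + C(237, 185)) = 1/(61488 + (-63 + 237)) = 1/(61488 + 174) = 1/61662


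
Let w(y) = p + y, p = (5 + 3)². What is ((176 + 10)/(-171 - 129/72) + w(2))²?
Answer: 72489100644/17197609 ≈ 4215.1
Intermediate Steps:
p = 64 (p = 8² = 64)
w(y) = 64 + y
((176 + 10)/(-171 - 129/72) + w(2))² = ((176 + 10)/(-171 - 129/72) + (64 + 2))² = (186/(-171 - 129*1/72) + 66)² = (186/(-171 - 43/24) + 66)² = (186/(-4147/24) + 66)² = (186*(-24/4147) + 66)² = (-4464/4147 + 66)² = (269238/4147)² = 72489100644/17197609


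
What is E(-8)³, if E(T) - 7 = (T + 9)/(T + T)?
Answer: 1367631/4096 ≈ 333.89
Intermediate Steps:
E(T) = 7 + (9 + T)/(2*T) (E(T) = 7 + (T + 9)/(T + T) = 7 + (9 + T)/((2*T)) = 7 + (9 + T)*(1/(2*T)) = 7 + (9 + T)/(2*T))
E(-8)³ = ((3/2)*(3 + 5*(-8))/(-8))³ = ((3/2)*(-⅛)*(3 - 40))³ = ((3/2)*(-⅛)*(-37))³ = (111/16)³ = 1367631/4096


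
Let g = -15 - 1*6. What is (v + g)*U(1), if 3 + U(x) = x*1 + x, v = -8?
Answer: 29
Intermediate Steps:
g = -21 (g = -15 - 6 = -21)
U(x) = -3 + 2*x (U(x) = -3 + (x*1 + x) = -3 + (x + x) = -3 + 2*x)
(v + g)*U(1) = (-8 - 21)*(-3 + 2*1) = -29*(-3 + 2) = -29*(-1) = 29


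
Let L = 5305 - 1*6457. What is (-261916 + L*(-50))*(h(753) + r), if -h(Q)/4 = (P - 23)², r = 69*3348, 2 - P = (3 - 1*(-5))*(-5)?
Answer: -46904415488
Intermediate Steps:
P = 42 (P = 2 - (3 - 1*(-5))*(-5) = 2 - (3 + 5)*(-5) = 2 - 8*(-5) = 2 - 1*(-40) = 2 + 40 = 42)
L = -1152 (L = 5305 - 6457 = -1152)
r = 231012
h(Q) = -1444 (h(Q) = -4*(42 - 23)² = -4*19² = -4*361 = -1444)
(-261916 + L*(-50))*(h(753) + r) = (-261916 - 1152*(-50))*(-1444 + 231012) = (-261916 + 57600)*229568 = -204316*229568 = -46904415488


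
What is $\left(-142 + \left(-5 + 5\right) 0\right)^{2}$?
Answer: $20164$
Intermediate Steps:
$\left(-142 + \left(-5 + 5\right) 0\right)^{2} = \left(-142 + 0 \cdot 0\right)^{2} = \left(-142 + 0\right)^{2} = \left(-142\right)^{2} = 20164$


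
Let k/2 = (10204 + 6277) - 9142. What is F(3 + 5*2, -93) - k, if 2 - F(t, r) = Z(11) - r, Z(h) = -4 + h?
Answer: -14776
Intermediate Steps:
F(t, r) = -5 + r (F(t, r) = 2 - ((-4 + 11) - r) = 2 - (7 - r) = 2 + (-7 + r) = -5 + r)
k = 14678 (k = 2*((10204 + 6277) - 9142) = 2*(16481 - 9142) = 2*7339 = 14678)
F(3 + 5*2, -93) - k = (-5 - 93) - 1*14678 = -98 - 14678 = -14776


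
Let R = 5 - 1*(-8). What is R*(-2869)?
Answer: -37297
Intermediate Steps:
R = 13 (R = 5 + 8 = 13)
R*(-2869) = 13*(-2869) = -37297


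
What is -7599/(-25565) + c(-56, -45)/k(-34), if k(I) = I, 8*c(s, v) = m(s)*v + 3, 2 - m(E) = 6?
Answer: -2611467/6953680 ≈ -0.37555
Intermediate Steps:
m(E) = -4 (m(E) = 2 - 1*6 = 2 - 6 = -4)
c(s, v) = 3/8 - v/2 (c(s, v) = (-4*v + 3)/8 = (3 - 4*v)/8 = 3/8 - v/2)
-7599/(-25565) + c(-56, -45)/k(-34) = -7599/(-25565) + (3/8 - ½*(-45))/(-34) = -7599*(-1/25565) + (3/8 + 45/2)*(-1/34) = 7599/25565 + (183/8)*(-1/34) = 7599/25565 - 183/272 = -2611467/6953680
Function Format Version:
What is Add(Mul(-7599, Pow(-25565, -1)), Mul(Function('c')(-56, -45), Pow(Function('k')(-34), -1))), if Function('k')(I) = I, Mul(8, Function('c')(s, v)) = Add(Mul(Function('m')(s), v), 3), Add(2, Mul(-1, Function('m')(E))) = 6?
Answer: Rational(-2611467, 6953680) ≈ -0.37555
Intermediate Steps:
Function('m')(E) = -4 (Function('m')(E) = Add(2, Mul(-1, 6)) = Add(2, -6) = -4)
Function('c')(s, v) = Add(Rational(3, 8), Mul(Rational(-1, 2), v)) (Function('c')(s, v) = Mul(Rational(1, 8), Add(Mul(-4, v), 3)) = Mul(Rational(1, 8), Add(3, Mul(-4, v))) = Add(Rational(3, 8), Mul(Rational(-1, 2), v)))
Add(Mul(-7599, Pow(-25565, -1)), Mul(Function('c')(-56, -45), Pow(Function('k')(-34), -1))) = Add(Mul(-7599, Pow(-25565, -1)), Mul(Add(Rational(3, 8), Mul(Rational(-1, 2), -45)), Pow(-34, -1))) = Add(Mul(-7599, Rational(-1, 25565)), Mul(Add(Rational(3, 8), Rational(45, 2)), Rational(-1, 34))) = Add(Rational(7599, 25565), Mul(Rational(183, 8), Rational(-1, 34))) = Add(Rational(7599, 25565), Rational(-183, 272)) = Rational(-2611467, 6953680)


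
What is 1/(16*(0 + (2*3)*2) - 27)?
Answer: 1/165 ≈ 0.0060606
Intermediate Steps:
1/(16*(0 + (2*3)*2) - 27) = 1/(16*(0 + 6*2) - 27) = 1/(16*(0 + 12) - 27) = 1/(16*12 - 27) = 1/(192 - 27) = 1/165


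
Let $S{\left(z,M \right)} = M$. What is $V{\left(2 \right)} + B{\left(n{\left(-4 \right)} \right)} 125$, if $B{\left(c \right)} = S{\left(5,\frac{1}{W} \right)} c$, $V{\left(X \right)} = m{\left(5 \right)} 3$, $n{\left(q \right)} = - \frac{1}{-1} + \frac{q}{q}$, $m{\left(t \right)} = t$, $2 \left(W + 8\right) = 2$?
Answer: $- \frac{145}{7} \approx -20.714$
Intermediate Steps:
$W = -7$ ($W = -8 + \frac{1}{2} \cdot 2 = -8 + 1 = -7$)
$n{\left(q \right)} = 2$ ($n{\left(q \right)} = \left(-1\right) \left(-1\right) + 1 = 1 + 1 = 2$)
$V{\left(X \right)} = 15$ ($V{\left(X \right)} = 5 \cdot 3 = 15$)
$B{\left(c \right)} = - \frac{c}{7}$ ($B{\left(c \right)} = \frac{c}{-7} = - \frac{c}{7}$)
$V{\left(2 \right)} + B{\left(n{\left(-4 \right)} \right)} 125 = 15 + \left(- \frac{1}{7}\right) 2 \cdot 125 = 15 - \frac{250}{7} = - \frac{145}{7}$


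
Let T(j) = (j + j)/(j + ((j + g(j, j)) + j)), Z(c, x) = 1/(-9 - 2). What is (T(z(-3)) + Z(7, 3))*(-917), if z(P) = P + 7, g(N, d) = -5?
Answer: -10611/11 ≈ -964.64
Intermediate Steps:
z(P) = 7 + P
Z(c, x) = -1/11 (Z(c, x) = 1/(-11) = -1/11)
T(j) = 2*j/(-5 + 3*j) (T(j) = (j + j)/(j + ((j - 5) + j)) = (2*j)/(j + ((-5 + j) + j)) = (2*j)/(j + (-5 + 2*j)) = (2*j)/(-5 + 3*j) = 2*j/(-5 + 3*j))
(T(z(-3)) + Z(7, 3))*(-917) = (2*(7 - 3)/(-5 + 3*(7 - 3)) - 1/11)*(-917) = (2*4/(-5 + 3*4) - 1/11)*(-917) = (2*4/(-5 + 12) - 1/11)*(-917) = (2*4/7 - 1/11)*(-917) = (2*4*(1/7) - 1/11)*(-917) = (8/7 - 1/11)*(-917) = (81/77)*(-917) = -10611/11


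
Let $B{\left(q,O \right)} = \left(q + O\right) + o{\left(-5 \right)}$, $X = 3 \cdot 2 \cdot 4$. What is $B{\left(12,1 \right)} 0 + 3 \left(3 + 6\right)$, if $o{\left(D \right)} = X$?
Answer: $27$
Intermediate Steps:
$X = 24$ ($X = 6 \cdot 4 = 24$)
$o{\left(D \right)} = 24$
$B{\left(q,O \right)} = 24 + O + q$ ($B{\left(q,O \right)} = \left(q + O\right) + 24 = \left(O + q\right) + 24 = 24 + O + q$)
$B{\left(12,1 \right)} 0 + 3 \left(3 + 6\right) = \left(24 + 1 + 12\right) 0 + 3 \left(3 + 6\right) = 37 \cdot 0 + 3 \cdot 9 = 0 + 27 = 27$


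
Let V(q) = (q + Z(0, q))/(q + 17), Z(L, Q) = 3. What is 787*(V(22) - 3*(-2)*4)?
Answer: 756307/39 ≈ 19393.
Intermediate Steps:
V(q) = (3 + q)/(17 + q) (V(q) = (q + 3)/(q + 17) = (3 + q)/(17 + q))
787*(V(22) - 3*(-2)*4) = 787*((3 + 22)/(17 + 22) - 3*(-2)*4) = 787*(25/39 + 6*4) = 787*((1/39)*25 + 24) = 787*(25/39 + 24) = 787*(961/39) = 756307/39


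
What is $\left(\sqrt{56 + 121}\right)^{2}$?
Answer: $177$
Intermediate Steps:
$\left(\sqrt{56 + 121}\right)^{2} = \left(\sqrt{177}\right)^{2} = 177$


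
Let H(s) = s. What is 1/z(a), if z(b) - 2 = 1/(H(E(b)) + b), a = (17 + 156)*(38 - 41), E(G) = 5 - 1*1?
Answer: 515/1029 ≈ 0.50049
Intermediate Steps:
E(G) = 4 (E(G) = 5 - 1 = 4)
a = -519 (a = 173*(-3) = -519)
z(b) = 2 + 1/(4 + b)
1/z(a) = 1/((9 + 2*(-519))/(4 - 519)) = 1/((9 - 1038)/(-515)) = 1/(-1/515*(-1029)) = 1/(1029/515) = 515/1029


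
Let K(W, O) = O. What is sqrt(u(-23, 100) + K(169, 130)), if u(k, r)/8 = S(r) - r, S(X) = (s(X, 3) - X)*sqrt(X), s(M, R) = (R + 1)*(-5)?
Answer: I*sqrt(10270) ≈ 101.34*I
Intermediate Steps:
s(M, R) = -5 - 5*R (s(M, R) = (1 + R)*(-5) = -5 - 5*R)
S(X) = sqrt(X)*(-20 - X) (S(X) = ((-5 - 5*3) - X)*sqrt(X) = ((-5 - 15) - X)*sqrt(X) = (-20 - X)*sqrt(X) = sqrt(X)*(-20 - X))
u(k, r) = -8*r + 8*sqrt(r)*(-20 - r) (u(k, r) = 8*(sqrt(r)*(-20 - r) - r) = 8*(-r + sqrt(r)*(-20 - r)) = -8*r + 8*sqrt(r)*(-20 - r))
sqrt(u(-23, 100) + K(169, 130)) = sqrt((-8*100 + 8*sqrt(100)*(-20 - 1*100)) + 130) = sqrt((-800 + 8*10*(-20 - 100)) + 130) = sqrt((-800 + 8*10*(-120)) + 130) = sqrt((-800 - 9600) + 130) = sqrt(-10400 + 130) = sqrt(-10270) = I*sqrt(10270)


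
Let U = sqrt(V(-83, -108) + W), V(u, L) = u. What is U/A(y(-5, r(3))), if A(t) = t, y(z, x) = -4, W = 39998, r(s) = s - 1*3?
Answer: -3*sqrt(4435)/4 ≈ -49.947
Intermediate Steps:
r(s) = -3 + s (r(s) = s - 3 = -3 + s)
U = 3*sqrt(4435) (U = sqrt(-83 + 39998) = sqrt(39915) = 3*sqrt(4435) ≈ 199.79)
U/A(y(-5, r(3))) = (3*sqrt(4435))/(-4) = (3*sqrt(4435))*(-1/4) = -3*sqrt(4435)/4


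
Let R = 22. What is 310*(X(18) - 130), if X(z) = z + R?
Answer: -27900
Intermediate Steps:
X(z) = 22 + z (X(z) = z + 22 = 22 + z)
310*(X(18) - 130) = 310*((22 + 18) - 130) = 310*(40 - 130) = 310*(-90) = -27900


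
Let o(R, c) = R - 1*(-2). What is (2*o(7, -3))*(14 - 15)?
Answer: -18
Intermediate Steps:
o(R, c) = 2 + R (o(R, c) = R + 2 = 2 + R)
(2*o(7, -3))*(14 - 15) = (2*(2 + 7))*(14 - 15) = (2*9)*(-1) = 18*(-1) = -18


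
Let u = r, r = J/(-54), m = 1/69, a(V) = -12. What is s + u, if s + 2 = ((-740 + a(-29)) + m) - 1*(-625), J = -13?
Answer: -159901/1242 ≈ -128.74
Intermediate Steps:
m = 1/69 ≈ 0.014493
s = -8900/69 (s = -2 + (((-740 - 12) + 1/69) - 1*(-625)) = -2 + ((-752 + 1/69) + 625) = -2 + (-51887/69 + 625) = -2 - 8762/69 = -8900/69 ≈ -128.99)
r = 13/54 (r = -13/(-54) = -13*(-1/54) = 13/54 ≈ 0.24074)
u = 13/54 ≈ 0.24074
s + u = -8900/69 + 13/54 = -159901/1242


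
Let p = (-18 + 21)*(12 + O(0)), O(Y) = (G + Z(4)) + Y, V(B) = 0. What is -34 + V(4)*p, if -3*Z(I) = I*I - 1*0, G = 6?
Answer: -34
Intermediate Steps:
Z(I) = -I**2/3 (Z(I) = -(I*I - 1*0)/3 = -(I**2 + 0)/3 = -I**2/3)
O(Y) = 2/3 + Y (O(Y) = (6 - 1/3*4**2) + Y = (6 - 1/3*16) + Y = (6 - 16/3) + Y = 2/3 + Y)
p = 38 (p = (-18 + 21)*(12 + (2/3 + 0)) = 3*(12 + 2/3) = 3*(38/3) = 38)
-34 + V(4)*p = -34 + 0*38 = -34 + 0 = -34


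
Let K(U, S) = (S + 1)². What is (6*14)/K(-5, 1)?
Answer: 21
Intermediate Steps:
K(U, S) = (1 + S)²
(6*14)/K(-5, 1) = (6*14)/((1 + 1)²) = 84/(2²) = 84/4 = 84*(¼) = 21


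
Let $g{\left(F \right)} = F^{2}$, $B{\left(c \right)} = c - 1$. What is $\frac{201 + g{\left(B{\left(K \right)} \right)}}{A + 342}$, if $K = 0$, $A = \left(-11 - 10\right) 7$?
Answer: $\frac{202}{195} \approx 1.0359$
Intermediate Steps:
$A = -147$ ($A = \left(-21\right) 7 = -147$)
$B{\left(c \right)} = -1 + c$ ($B{\left(c \right)} = c - 1 = -1 + c$)
$\frac{201 + g{\left(B{\left(K \right)} \right)}}{A + 342} = \frac{201 + \left(-1 + 0\right)^{2}}{-147 + 342} = \frac{201 + \left(-1\right)^{2}}{195} = \left(201 + 1\right) \frac{1}{195} = 202 \cdot \frac{1}{195} = \frac{202}{195}$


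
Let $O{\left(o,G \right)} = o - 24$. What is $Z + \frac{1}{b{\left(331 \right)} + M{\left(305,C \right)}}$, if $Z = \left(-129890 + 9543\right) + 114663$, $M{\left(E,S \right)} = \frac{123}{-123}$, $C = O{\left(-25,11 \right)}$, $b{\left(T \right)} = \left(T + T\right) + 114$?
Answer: $- \frac{4405099}{775} \approx -5684.0$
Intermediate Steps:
$O{\left(o,G \right)} = -24 + o$
$b{\left(T \right)} = 114 + 2 T$ ($b{\left(T \right)} = 2 T + 114 = 114 + 2 T$)
$C = -49$ ($C = -24 - 25 = -49$)
$M{\left(E,S \right)} = -1$ ($M{\left(E,S \right)} = 123 \left(- \frac{1}{123}\right) = -1$)
$Z = -5684$ ($Z = -120347 + 114663 = -5684$)
$Z + \frac{1}{b{\left(331 \right)} + M{\left(305,C \right)}} = -5684 + \frac{1}{\left(114 + 2 \cdot 331\right) - 1} = -5684 + \frac{1}{\left(114 + 662\right) - 1} = -5684 + \frac{1}{776 - 1} = -5684 + \frac{1}{775} = - \frac{4405099}{775}$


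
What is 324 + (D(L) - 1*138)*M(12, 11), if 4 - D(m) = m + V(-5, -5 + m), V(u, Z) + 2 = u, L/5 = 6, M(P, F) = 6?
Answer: -618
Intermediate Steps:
L = 30 (L = 5*6 = 30)
V(u, Z) = -2 + u
D(m) = 11 - m (D(m) = 4 - (m + (-2 - 5)) = 4 - (m - 7) = 4 - (-7 + m) = 4 + (7 - m) = 11 - m)
324 + (D(L) - 1*138)*M(12, 11) = 324 + ((11 - 1*30) - 1*138)*6 = 324 + ((11 - 30) - 138)*6 = 324 + (-19 - 138)*6 = 324 - 157*6 = 324 - 942 = -618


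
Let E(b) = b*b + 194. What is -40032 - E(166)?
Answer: -67782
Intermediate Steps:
E(b) = 194 + b² (E(b) = b² + 194 = 194 + b²)
-40032 - E(166) = -40032 - (194 + 166²) = -40032 - (194 + 27556) = -40032 - 1*27750 = -40032 - 27750 = -67782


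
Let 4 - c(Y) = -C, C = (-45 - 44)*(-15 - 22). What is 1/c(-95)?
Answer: 1/3297 ≈ 0.00030331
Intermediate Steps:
C = 3293 (C = -89*(-37) = 3293)
c(Y) = 3297 (c(Y) = 4 - (-1)*3293 = 4 - 1*(-3293) = 4 + 3293 = 3297)
1/c(-95) = 1/3297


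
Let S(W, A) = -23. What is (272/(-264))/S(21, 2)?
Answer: 34/759 ≈ 0.044796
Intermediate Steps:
(272/(-264))/S(21, 2) = (272/(-264))/(-23) = (272*(-1/264))*(-1/23) = -34/33*(-1/23) = 34/759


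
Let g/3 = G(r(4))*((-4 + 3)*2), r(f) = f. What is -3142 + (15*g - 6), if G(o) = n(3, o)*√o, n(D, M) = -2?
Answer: -2788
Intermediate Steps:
G(o) = -2*√o
g = 24 (g = 3*((-2*√4)*((-4 + 3)*2)) = 3*((-2*2)*(-1*2)) = 3*(-4*(-2)) = 3*8 = 24)
-3142 + (15*g - 6) = -3142 + (15*24 - 6) = -3142 + (360 - 6) = -3142 + 354 = -2788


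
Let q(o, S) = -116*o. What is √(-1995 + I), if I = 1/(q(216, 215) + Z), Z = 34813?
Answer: I*√189922092998/9757 ≈ 44.665*I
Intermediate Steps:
I = 1/9757 (I = 1/(-116*216 + 34813) = 1/(-25056 + 34813) = 1/9757 ≈ 0.00010249)
√(-1995 + I) = √(-1995 + 1/9757) = √(-19465214/9757) = I*√189922092998/9757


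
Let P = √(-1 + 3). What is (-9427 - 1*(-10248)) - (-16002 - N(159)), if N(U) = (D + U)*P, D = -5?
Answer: 16823 + 154*√2 ≈ 17041.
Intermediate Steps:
P = √2 ≈ 1.4142
N(U) = √2*(-5 + U) (N(U) = (-5 + U)*√2 = √2*(-5 + U))
(-9427 - 1*(-10248)) - (-16002 - N(159)) = (-9427 - 1*(-10248)) - (-16002 - √2*(-5 + 159)) = (-9427 + 10248) - (-16002 - √2*154) = 821 - (-16002 - 154*√2) = 821 + (16002 + 154*√2) = 16823 + 154*√2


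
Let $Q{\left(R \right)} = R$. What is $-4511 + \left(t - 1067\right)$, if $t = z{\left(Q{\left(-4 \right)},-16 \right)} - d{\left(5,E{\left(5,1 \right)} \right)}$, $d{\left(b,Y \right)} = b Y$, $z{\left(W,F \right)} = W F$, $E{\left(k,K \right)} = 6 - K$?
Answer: $-5539$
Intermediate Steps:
$z{\left(W,F \right)} = F W$
$d{\left(b,Y \right)} = Y b$
$t = 39$ ($t = \left(-16\right) \left(-4\right) - \left(6 - 1\right) 5 = 64 - \left(6 - 1\right) 5 = 64 - 5 \cdot 5 = 64 - 25 = 39$)
$-4511 + \left(t - 1067\right) = -4511 + \left(39 - 1067\right) = -4511 - 1028 = -5539$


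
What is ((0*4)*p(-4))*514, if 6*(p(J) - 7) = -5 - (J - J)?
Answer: 0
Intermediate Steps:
p(J) = 37/6 (p(J) = 7 + (-5 - (J - J))/6 = 7 + (-5 - 1*0)/6 = 7 + (-5 + 0)/6 = 7 + (⅙)*(-5) = 7 - ⅚ = 37/6)
((0*4)*p(-4))*514 = ((0*4)*(37/6))*514 = (0*(37/6))*514 = 0*514 = 0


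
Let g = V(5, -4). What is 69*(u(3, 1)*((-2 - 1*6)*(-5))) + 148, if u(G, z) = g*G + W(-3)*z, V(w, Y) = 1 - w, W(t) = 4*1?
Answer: -21932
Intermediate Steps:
W(t) = 4
g = -4 (g = 1 - 1*5 = 1 - 5 = -4)
u(G, z) = -4*G + 4*z
69*(u(3, 1)*((-2 - 1*6)*(-5))) + 148 = 69*((-4*3 + 4*1)*((-2 - 1*6)*(-5))) + 148 = 69*((-12 + 4)*((-2 - 6)*(-5))) + 148 = 69*(-(-64)*(-5)) + 148 = 69*(-8*40) + 148 = 69*(-320) + 148 = -22080 + 148 = -21932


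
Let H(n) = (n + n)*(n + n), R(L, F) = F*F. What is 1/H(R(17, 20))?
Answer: 1/640000 ≈ 1.5625e-6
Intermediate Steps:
R(L, F) = F²
H(n) = 4*n² (H(n) = (2*n)*(2*n) = 4*n²)
1/H(R(17, 20)) = 1/(4*(20²)²) = 1/(4*400²) = 1/(4*160000) = 1/640000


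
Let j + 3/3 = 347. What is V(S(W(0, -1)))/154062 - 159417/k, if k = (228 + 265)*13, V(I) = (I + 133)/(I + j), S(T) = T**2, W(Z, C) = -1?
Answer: -4261177242266/171311012613 ≈ -24.874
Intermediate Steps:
j = 346 (j = -1 + 347 = 346)
V(I) = (133 + I)/(346 + I) (V(I) = (I + 133)/(I + 346) = (133 + I)/(346 + I))
k = 6409 (k = 493*13 = 6409)
V(S(W(0, -1)))/154062 - 159417/k = ((133 + (-1)**2)/(346 + (-1)**2))/154062 - 159417/6409 = ((133 + 1)/(346 + 1))*(1/154062) - 159417*1/6409 = (134/347)*(1/154062) - 159417/6409 = 67/26729757 - 159417/6409 = -4261177242266/171311012613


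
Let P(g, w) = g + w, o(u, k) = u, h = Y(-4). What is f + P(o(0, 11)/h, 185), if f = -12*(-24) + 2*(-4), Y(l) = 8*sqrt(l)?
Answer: 465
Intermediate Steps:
h = 16*I (h = 8*sqrt(-4) = 8*(2*I) = 16*I ≈ 16.0*I)
f = 280 (f = 288 - 8 = 280)
f + P(o(0, 11)/h, 185) = 280 + (0/((16*I)) + 185) = 280 + (0*(-I/16) + 185) = 280 + (0 + 185) = 280 + 185 = 465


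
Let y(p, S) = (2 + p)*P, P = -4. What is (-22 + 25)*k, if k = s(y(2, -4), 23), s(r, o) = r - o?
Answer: -117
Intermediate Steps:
y(p, S) = -8 - 4*p (y(p, S) = (2 + p)*(-4) = -8 - 4*p)
k = -39 (k = (-8 - 4*2) - 1*23 = (-8 - 8) - 23 = -16 - 23 = -39)
(-22 + 25)*k = (-22 + 25)*(-39) = 3*(-39) = -117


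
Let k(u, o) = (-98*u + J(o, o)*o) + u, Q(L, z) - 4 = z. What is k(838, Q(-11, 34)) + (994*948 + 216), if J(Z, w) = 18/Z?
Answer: 861260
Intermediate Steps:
Q(L, z) = 4 + z
k(u, o) = 18 - 97*u (k(u, o) = (-98*u + (18/o)*o) + u = (-98*u + 18) + u = (18 - 98*u) + u = 18 - 97*u)
k(838, Q(-11, 34)) + (994*948 + 216) = (18 - 97*838) + (994*948 + 216) = (18 - 81286) + (942312 + 216) = -81268 + 942528 = 861260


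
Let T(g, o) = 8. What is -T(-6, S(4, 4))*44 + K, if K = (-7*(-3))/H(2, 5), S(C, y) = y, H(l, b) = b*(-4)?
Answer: -7061/20 ≈ -353.05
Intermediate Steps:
H(l, b) = -4*b
K = -21/20 (K = (-7*(-3))/((-4*5)) = 21/(-20) = 21*(-1/20) = -21/20 ≈ -1.0500)
-T(-6, S(4, 4))*44 + K = -1*8*44 - 21/20 = -8*44 - 21/20 = -352 - 21/20 = -7061/20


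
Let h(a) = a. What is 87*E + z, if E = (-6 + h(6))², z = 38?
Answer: 38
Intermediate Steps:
E = 0 (E = (-6 + 6)² = 0² = 0)
87*E + z = 87*0 + 38 = 0 + 38 = 38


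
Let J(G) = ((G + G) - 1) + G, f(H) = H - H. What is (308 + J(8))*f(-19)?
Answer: 0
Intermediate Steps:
f(H) = 0
J(G) = -1 + 3*G (J(G) = (2*G - 1) + G = (-1 + 2*G) + G = -1 + 3*G)
(308 + J(8))*f(-19) = (308 + (-1 + 3*8))*0 = (308 + (-1 + 24))*0 = (308 + 23)*0 = 331*0 = 0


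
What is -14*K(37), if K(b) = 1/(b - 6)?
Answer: -14/31 ≈ -0.45161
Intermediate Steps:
K(b) = 1/(-6 + b)
-14*K(37) = -14/(-6 + 37) = -14/31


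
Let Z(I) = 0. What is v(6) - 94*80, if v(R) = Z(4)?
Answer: -7520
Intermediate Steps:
v(R) = 0
v(6) - 94*80 = 0 - 94*80 = 0 - 7520 = -7520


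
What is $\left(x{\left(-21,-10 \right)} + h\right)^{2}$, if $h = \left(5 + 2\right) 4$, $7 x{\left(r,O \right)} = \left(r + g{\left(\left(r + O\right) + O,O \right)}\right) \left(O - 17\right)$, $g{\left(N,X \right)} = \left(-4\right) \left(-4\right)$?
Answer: $\frac{109561}{49} \approx 2235.9$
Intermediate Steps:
$g{\left(N,X \right)} = 16$
$x{\left(r,O \right)} = \frac{\left(-17 + O\right) \left(16 + r\right)}{7}$ ($x{\left(r,O \right)} = \frac{\left(r + 16\right) \left(O - 17\right)}{7} = \frac{\left(16 + r\right) \left(-17 + O\right)}{7} = \frac{\left(-17 + O\right) \left(16 + r\right)}{7}$)
$h = 28$ ($h = 7 \cdot 4 = 28$)
$\left(x{\left(-21,-10 \right)} + h\right)^{2} = \left(\left(- \frac{272}{7} - -51 + \frac{16}{7} \left(-10\right) + \frac{1}{7} \left(-10\right) \left(-21\right)\right) + 28\right)^{2} = \left(\left(- \frac{272}{7} + 51 - \frac{160}{7} + 30\right) + 28\right)^{2} = \left(\frac{135}{7} + 28\right)^{2} = \left(\frac{331}{7}\right)^{2} = \frac{109561}{49}$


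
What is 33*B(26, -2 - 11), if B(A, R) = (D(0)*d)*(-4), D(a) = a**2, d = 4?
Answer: 0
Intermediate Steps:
B(A, R) = 0 (B(A, R) = (0**2*4)*(-4) = (0*4)*(-4) = 0*(-4) = 0)
33*B(26, -2 - 11) = 33*0 = 0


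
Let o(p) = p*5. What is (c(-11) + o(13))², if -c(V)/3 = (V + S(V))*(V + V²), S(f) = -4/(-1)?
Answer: 5640625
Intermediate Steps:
S(f) = 4 (S(f) = -4*(-1) = 4)
c(V) = -3*(4 + V)*(V + V²) (c(V) = -3*(V + 4)*(V + V²) = -3*(4 + V)*(V + V²))
o(p) = 5*p
(c(-11) + o(13))² = (-3*(-11)*(4 + (-11)² + 5*(-11)) + 5*13)² = (-3*(-11)*(4 + 121 - 55) + 65)² = (-3*(-11)*70 + 65)² = (2310 + 65)² = 2375² = 5640625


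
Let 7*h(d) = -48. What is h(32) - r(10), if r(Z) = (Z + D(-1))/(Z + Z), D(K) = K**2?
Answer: -1037/140 ≈ -7.4071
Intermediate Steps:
h(d) = -48/7 (h(d) = (1/7)*(-48) = -48/7)
r(Z) = (1 + Z)/(2*Z) (r(Z) = (Z + (-1)**2)/(Z + Z) = (Z + 1)/((2*Z)) = (1 + Z)*(1/(2*Z)) = (1 + Z)/(2*Z))
h(32) - r(10) = -48/7 - (1 + 10)/(2*10) = -48/7 - 11/(2*10) = -48/7 - 1*11/20 = -48/7 - 11/20 = -1037/140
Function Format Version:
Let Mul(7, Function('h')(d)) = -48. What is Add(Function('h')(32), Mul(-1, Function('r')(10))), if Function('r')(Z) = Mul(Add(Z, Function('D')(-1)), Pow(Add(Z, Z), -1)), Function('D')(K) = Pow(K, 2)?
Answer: Rational(-1037, 140) ≈ -7.4071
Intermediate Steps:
Function('h')(d) = Rational(-48, 7) (Function('h')(d) = Mul(Rational(1, 7), -48) = Rational(-48, 7))
Function('r')(Z) = Mul(Rational(1, 2), Pow(Z, -1), Add(1, Z)) (Function('r')(Z) = Mul(Add(Z, Pow(-1, 2)), Pow(Add(Z, Z), -1)) = Mul(Add(Z, 1), Pow(Mul(2, Z), -1)) = Mul(Add(1, Z), Mul(Rational(1, 2), Pow(Z, -1))) = Mul(Rational(1, 2), Pow(Z, -1), Add(1, Z)))
Add(Function('h')(32), Mul(-1, Function('r')(10))) = Add(Rational(-48, 7), Mul(-1, Mul(Rational(1, 2), Pow(10, -1), Add(1, 10)))) = Add(Rational(-48, 7), Mul(-1, Mul(Rational(1, 2), Rational(1, 10), 11))) = Add(Rational(-48, 7), Mul(-1, Rational(11, 20))) = Add(Rational(-48, 7), Rational(-11, 20)) = Rational(-1037, 140)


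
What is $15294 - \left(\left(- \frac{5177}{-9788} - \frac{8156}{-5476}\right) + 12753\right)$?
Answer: $\frac{34021775607}{13399772} \approx 2539.0$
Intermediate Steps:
$15294 - \left(\left(- \frac{5177}{-9788} - \frac{8156}{-5476}\right) + 12753\right) = 15294 - \left(\left(\left(-5177\right) \left(- \frac{1}{9788}\right) - - \frac{2039}{1369}\right) + 12753\right) = 15294 - \left(\left(\frac{5177}{9788} + \frac{2039}{1369}\right) + 12753\right) = 15294 - \left(\frac{27045045}{13399772} + 12753\right) = 15294 - \frac{170914337361}{13399772} = \frac{34021775607}{13399772}$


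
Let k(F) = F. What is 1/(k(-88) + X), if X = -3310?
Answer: -1/3398 ≈ -0.00029429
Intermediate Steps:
1/(k(-88) + X) = 1/(-88 - 3310) = 1/(-3398) = -1/3398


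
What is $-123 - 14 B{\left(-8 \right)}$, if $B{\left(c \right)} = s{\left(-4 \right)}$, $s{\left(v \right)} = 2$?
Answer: $-151$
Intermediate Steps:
$B{\left(c \right)} = 2$
$-123 - 14 B{\left(-8 \right)} = -123 - 28 = -151$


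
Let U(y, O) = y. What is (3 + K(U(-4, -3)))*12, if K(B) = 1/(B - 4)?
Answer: 69/2 ≈ 34.500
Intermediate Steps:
K(B) = 1/(-4 + B)
(3 + K(U(-4, -3)))*12 = (3 + 1/(-4 - 4))*12 = (3 + 1/(-8))*12 = (3 - ⅛)*12 = (23/8)*12 = 69/2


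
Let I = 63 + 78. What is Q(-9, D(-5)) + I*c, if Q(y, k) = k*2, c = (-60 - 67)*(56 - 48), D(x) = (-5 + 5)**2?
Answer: -143256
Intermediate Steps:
D(x) = 0 (D(x) = 0**2 = 0)
c = -1016 (c = -127*8 = -1016)
I = 141
Q(y, k) = 2*k
Q(-9, D(-5)) + I*c = 2*0 + 141*(-1016) = 0 - 143256 = -143256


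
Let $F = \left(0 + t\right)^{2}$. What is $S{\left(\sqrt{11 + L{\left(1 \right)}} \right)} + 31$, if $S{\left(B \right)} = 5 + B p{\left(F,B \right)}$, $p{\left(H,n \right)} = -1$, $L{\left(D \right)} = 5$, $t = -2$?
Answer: $32$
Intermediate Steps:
$F = 4$ ($F = \left(0 - 2\right)^{2} = \left(-2\right)^{2} = 4$)
$S{\left(B \right)} = 5 - B$ ($S{\left(B \right)} = 5 + B \left(-1\right) = 5 - B$)
$S{\left(\sqrt{11 + L{\left(1 \right)}} \right)} + 31 = \left(5 - \sqrt{11 + 5}\right) + 31 = \left(5 - \sqrt{16}\right) + 31 = \left(5 - 4\right) + 31 = 1 + 31 = 32$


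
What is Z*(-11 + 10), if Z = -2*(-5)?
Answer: -10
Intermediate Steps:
Z = 10
Z*(-11 + 10) = 10*(-11 + 10) = 10*(-1) = -10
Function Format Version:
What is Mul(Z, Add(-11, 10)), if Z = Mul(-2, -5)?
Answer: -10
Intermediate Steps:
Z = 10
Mul(Z, Add(-11, 10)) = Mul(10, Add(-11, 10)) = Mul(10, -1) = -10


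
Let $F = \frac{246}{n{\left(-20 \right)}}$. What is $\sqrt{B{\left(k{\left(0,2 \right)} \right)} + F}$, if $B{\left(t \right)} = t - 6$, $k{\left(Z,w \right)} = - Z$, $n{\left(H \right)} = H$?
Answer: $\frac{i \sqrt{1830}}{10} \approx 4.2778 i$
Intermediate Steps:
$B{\left(t \right)} = -6 + t$
$F = - \frac{123}{10}$ ($F = \frac{246}{-20} = 246 \left(- \frac{1}{20}\right) = - \frac{123}{10} \approx -12.3$)
$\sqrt{B{\left(k{\left(0,2 \right)} \right)} + F} = \sqrt{\left(-6 - 0\right) - \frac{123}{10}} = \sqrt{\left(-6 + 0\right) - \frac{123}{10}} = \sqrt{-6 - \frac{123}{10}} = \sqrt{- \frac{183}{10}} = \frac{i \sqrt{1830}}{10}$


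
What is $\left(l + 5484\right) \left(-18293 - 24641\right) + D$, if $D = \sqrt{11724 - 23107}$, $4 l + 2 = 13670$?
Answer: $-382155534 + i \sqrt{11383} \approx -3.8216 \cdot 10^{8} + 106.69 i$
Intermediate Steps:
$l = 3417$ ($l = - \frac{1}{2} + \frac{1}{4} \cdot 13670 = - \frac{1}{2} + \frac{6835}{2} = 3417$)
$D = i \sqrt{11383}$ ($D = \sqrt{-11383} = i \sqrt{11383} \approx 106.69 i$)
$\left(l + 5484\right) \left(-18293 - 24641\right) + D = \left(3417 + 5484\right) \left(-18293 - 24641\right) + i \sqrt{11383} = 8901 \left(-42934\right) + i \sqrt{11383} = -382155534 + i \sqrt{11383}$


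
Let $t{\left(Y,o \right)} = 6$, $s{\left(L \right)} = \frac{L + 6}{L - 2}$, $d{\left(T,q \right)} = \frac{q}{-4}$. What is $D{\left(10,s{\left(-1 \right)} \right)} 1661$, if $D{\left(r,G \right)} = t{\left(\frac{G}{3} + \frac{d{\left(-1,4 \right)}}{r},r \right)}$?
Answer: $9966$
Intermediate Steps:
$d{\left(T,q \right)} = - \frac{q}{4}$ ($d{\left(T,q \right)} = q \left(- \frac{1}{4}\right) = - \frac{q}{4}$)
$s{\left(L \right)} = \frac{6 + L}{-2 + L}$
$D{\left(r,G \right)} = 6$
$D{\left(10,s{\left(-1 \right)} \right)} 1661 = 6 \cdot 1661 = 9966$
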